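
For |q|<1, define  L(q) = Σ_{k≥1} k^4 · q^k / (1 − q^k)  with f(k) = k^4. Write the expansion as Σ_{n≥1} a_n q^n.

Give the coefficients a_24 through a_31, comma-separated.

358258, 391251, 485554, 538084, 655746, 707282, 872644, 923522

q^24  k|24↦f(k): 1:1 2:16 3:81 4:256 6:1296 8:4096 12:20736 24:331776  a_24=358258
q^25  k|25↦f(k): 1:1 5:625 25:390625  a_25=391251
[q^26] f(1)=1,f(2)=16,f(13)=28561,f(26)=456976 ⇒ 485554
d|27:{27,9,3,1}  Σf=531441+6561+81+1=538084
d|28:{1,2,4,7,14,28}  Σf=1+16+256+2401+38416+614656=655746
q^29  k|29↦f(k): 29:707281 1:1  a_29=707282
q^30  k|30↦f(k): 30:810000 15:50625 10:10000 6:1296 5:625 3:81 2:16 1:1  a_30=872644
q^31  k|31↦f(k): 31:923521 1:1  a_31=923522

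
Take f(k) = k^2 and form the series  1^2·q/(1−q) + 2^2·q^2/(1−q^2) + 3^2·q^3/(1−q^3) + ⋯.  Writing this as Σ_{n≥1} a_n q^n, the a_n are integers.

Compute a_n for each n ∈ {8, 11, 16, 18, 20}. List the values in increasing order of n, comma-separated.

85, 122, 341, 455, 546

[q^8] f(1)=1,f(2)=4,f(4)=16,f(8)=64 ⇒ 85
d|11:{1,11}  Σf=1+121=122
d|16:{1,2,4,8,16}  Σf=1+4+16+64+256=341
n=18: 1·18 2·9 3·6 6·3 9·2 18·1  f→[1+4+9+36+81+324]=455
n=20: 20·1 10·2 5·4 4·5 2·10 1·20  f→[400+100+25+16+4+1]=546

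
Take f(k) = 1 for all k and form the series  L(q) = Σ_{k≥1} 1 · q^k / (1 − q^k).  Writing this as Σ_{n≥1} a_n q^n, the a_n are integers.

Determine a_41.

q^41  k|41↦f(k): 41:1 1:1  a_41=2

a_41 = 2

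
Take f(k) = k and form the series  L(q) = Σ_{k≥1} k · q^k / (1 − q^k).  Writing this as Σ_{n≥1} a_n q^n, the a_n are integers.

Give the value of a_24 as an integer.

q^24  k|24↦f(k): 24:24 12:12 8:8 6:6 4:4 3:3 2:2 1:1  a_24=60

a_24 = 60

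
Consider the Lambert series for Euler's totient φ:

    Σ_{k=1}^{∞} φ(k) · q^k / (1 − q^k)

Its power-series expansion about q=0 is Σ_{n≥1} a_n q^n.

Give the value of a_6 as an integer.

d|6:{1,2,3,6}  Σφ=1+1+2+2=6

a_6 = 6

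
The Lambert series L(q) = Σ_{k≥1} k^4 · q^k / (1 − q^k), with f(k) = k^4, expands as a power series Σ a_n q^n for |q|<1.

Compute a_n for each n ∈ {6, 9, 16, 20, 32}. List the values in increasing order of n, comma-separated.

d|6:{1,2,3,6}  Σf=1+16+81+1296=1394
[q^9] f(9)=6561,f(3)=81,f(1)=1 ⇒ 6643
q^16  k|16↦f(k): 1:1 2:16 4:256 8:4096 16:65536  a_16=69905
[q^20] f(1)=1,f(2)=16,f(4)=256,f(5)=625,f(10)=10000,f(20)=160000 ⇒ 170898
[q^32] f(1)=1,f(2)=16,f(4)=256,f(8)=4096,f(16)=65536,f(32)=1048576 ⇒ 1118481

1394, 6643, 69905, 170898, 1118481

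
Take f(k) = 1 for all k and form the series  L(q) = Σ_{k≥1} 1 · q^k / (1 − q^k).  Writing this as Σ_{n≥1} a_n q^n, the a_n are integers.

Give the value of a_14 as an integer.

d|14:{1,2,7,14}  Σf=1+1+1+1=4

a_14 = 4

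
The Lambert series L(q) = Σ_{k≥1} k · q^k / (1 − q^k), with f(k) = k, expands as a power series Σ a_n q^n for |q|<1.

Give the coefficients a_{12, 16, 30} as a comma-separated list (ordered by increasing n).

28, 31, 72

d|12:{1,2,3,4,6,12}  Σf=1+2+3+4+6+12=28
n=16: 16·1 8·2 4·4 2·8 1·16  f→[16+8+4+2+1]=31
d|30:{1,2,3,5,6,10,15,30}  Σf=1+2+3+5+6+10+15+30=72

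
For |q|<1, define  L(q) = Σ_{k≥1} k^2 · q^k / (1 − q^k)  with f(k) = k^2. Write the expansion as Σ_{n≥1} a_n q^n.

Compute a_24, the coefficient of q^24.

d|24:{1,2,3,4,6,8,12,24}  Σf=1+4+9+16+36+64+144+576=850

a_24 = 850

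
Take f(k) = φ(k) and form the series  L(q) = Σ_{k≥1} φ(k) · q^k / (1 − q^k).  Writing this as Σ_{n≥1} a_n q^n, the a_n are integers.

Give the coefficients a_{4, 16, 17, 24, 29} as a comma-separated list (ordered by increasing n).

n=4: 4·1 2·2 1·4  φ→[2+1+1]=4
[q^16] φ(16)=8,φ(8)=4,φ(4)=2,φ(2)=1,φ(1)=1 ⇒ 16
[q^17] φ(1)=1,φ(17)=16 ⇒ 17
[q^24] φ(24)=8,φ(12)=4,φ(8)=4,φ(6)=2,φ(4)=2,φ(3)=2,φ(2)=1,φ(1)=1 ⇒ 24
q^29  k|29↦φ(k): 29:28 1:1  a_29=29

4, 16, 17, 24, 29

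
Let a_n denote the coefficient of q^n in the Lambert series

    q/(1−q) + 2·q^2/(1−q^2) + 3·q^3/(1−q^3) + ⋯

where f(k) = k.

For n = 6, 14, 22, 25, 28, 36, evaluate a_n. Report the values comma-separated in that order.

12, 24, 36, 31, 56, 91

[q^6] f(6)=6,f(3)=3,f(2)=2,f(1)=1 ⇒ 12
[q^14] f(1)=1,f(2)=2,f(7)=7,f(14)=14 ⇒ 24
q^22  k|22↦f(k): 22:22 11:11 2:2 1:1  a_22=36
d|25:{25,5,1}  Σf=25+5+1=31
d|28:{28,14,7,4,2,1}  Σf=28+14+7+4+2+1=56
q^36  k|36↦f(k): 1:1 2:2 3:3 4:4 6:6 9:9 12:12 18:18 36:36  a_36=91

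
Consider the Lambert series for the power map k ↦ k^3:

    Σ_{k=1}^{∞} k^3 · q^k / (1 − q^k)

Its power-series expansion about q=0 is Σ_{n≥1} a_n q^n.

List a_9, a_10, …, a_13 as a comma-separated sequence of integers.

q^9  k|9↦f(k): 9:729 3:27 1:1  a_9=757
q^10  k|10↦f(k): 10:1000 5:125 2:8 1:1  a_10=1134
q^11  k|11↦f(k): 11:1331 1:1  a_11=1332
q^12  k|12↦f(k): 1:1 2:8 3:27 4:64 6:216 12:1728  a_12=2044
d|13:{1,13}  Σf=1+2197=2198

757, 1134, 1332, 2044, 2198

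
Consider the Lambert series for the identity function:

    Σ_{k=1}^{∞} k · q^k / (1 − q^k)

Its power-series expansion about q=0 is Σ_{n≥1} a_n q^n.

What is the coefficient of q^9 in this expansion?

a_9 = 13

d|9:{9,3,1}  Σf=9+3+1=13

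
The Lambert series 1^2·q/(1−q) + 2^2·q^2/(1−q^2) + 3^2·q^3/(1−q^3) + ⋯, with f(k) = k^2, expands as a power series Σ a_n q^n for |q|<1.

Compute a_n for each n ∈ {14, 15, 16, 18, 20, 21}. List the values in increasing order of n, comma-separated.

d|14:{14,7,2,1}  Σf=196+49+4+1=250
n=15: 1·15 3·5 5·3 15·1  f→[1+9+25+225]=260
[q^16] f(1)=1,f(2)=4,f(4)=16,f(8)=64,f(16)=256 ⇒ 341
q^18  k|18↦f(k): 1:1 2:4 3:9 6:36 9:81 18:324  a_18=455
[q^20] f(20)=400,f(10)=100,f(5)=25,f(4)=16,f(2)=4,f(1)=1 ⇒ 546
q^21  k|21↦f(k): 21:441 7:49 3:9 1:1  a_21=500

250, 260, 341, 455, 546, 500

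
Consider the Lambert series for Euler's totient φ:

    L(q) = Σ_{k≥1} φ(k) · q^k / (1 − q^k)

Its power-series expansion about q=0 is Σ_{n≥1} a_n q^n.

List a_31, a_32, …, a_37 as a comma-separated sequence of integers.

d|31:{1,31}  Σφ=1+30=31
d|32:{32,16,8,4,2,1}  Σφ=16+8+4+2+1+1=32
[q^33] φ(1)=1,φ(3)=2,φ(11)=10,φ(33)=20 ⇒ 33
q^34  k|34↦φ(k): 1:1 2:1 17:16 34:16  a_34=34
q^35  k|35↦φ(k): 35:24 7:6 5:4 1:1  a_35=35
q^36  k|36↦φ(k): 1:1 2:1 3:2 4:2 6:2 9:6 12:4 18:6 36:12  a_36=36
q^37  k|37↦φ(k): 1:1 37:36  a_37=37

31, 32, 33, 34, 35, 36, 37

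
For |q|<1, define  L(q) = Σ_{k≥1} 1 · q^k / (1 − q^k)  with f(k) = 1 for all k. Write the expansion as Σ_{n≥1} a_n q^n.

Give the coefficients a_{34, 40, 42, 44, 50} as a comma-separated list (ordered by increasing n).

d|34:{34,17,2,1}  Σf=1+1+1+1=4
[q^40] f(1)=1,f(2)=1,f(4)=1,f(5)=1,f(8)=1,f(10)=1,f(20)=1,f(40)=1 ⇒ 8
n=42: 1·42 2·21 3·14 6·7 7·6 14·3 21·2 42·1  f→[1+1+1+1+1+1+1+1]=8
q^44  k|44↦f(k): 44:1 22:1 11:1 4:1 2:1 1:1  a_44=6
d|50:{1,2,5,10,25,50}  Σf=1+1+1+1+1+1=6

4, 8, 8, 6, 6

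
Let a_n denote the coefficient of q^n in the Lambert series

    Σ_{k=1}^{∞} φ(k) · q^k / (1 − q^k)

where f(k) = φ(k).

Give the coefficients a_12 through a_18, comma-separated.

[q^12] φ(1)=1,φ(2)=1,φ(3)=2,φ(4)=2,φ(6)=2,φ(12)=4 ⇒ 12
[q^13] φ(13)=12,φ(1)=1 ⇒ 13
d|14:{1,2,7,14}  Σφ=1+1+6+6=14
d|15:{15,5,3,1}  Σφ=8+4+2+1=15
n=16: 1·16 2·8 4·4 8·2 16·1  φ→[1+1+2+4+8]=16
q^17  k|17↦φ(k): 17:16 1:1  a_17=17
q^18  k|18↦φ(k): 18:6 9:6 6:2 3:2 2:1 1:1  a_18=18

12, 13, 14, 15, 16, 17, 18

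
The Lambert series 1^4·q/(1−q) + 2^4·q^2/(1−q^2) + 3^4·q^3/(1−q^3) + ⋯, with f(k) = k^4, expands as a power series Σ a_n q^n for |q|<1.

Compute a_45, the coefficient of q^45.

[q^45] f(45)=4100625,f(15)=50625,f(9)=6561,f(5)=625,f(3)=81,f(1)=1 ⇒ 4158518

a_45 = 4158518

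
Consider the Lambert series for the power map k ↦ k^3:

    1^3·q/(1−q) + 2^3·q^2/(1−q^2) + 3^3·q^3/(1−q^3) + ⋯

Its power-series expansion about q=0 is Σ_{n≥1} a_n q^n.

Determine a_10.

q^10  k|10↦f(k): 1:1 2:8 5:125 10:1000  a_10=1134

a_10 = 1134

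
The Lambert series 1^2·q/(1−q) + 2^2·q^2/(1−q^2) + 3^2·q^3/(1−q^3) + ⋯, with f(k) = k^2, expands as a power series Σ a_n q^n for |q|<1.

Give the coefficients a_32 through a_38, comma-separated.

1365, 1220, 1450, 1300, 1911, 1370, 1810

q^32  k|32↦f(k): 1:1 2:4 4:16 8:64 16:256 32:1024  a_32=1365
q^33  k|33↦f(k): 33:1089 11:121 3:9 1:1  a_33=1220
[q^34] f(1)=1,f(2)=4,f(17)=289,f(34)=1156 ⇒ 1450
[q^35] f(35)=1225,f(7)=49,f(5)=25,f(1)=1 ⇒ 1300
d|36:{36,18,12,9,6,4,3,2,1}  Σf=1296+324+144+81+36+16+9+4+1=1911
q^37  k|37↦f(k): 1:1 37:1369  a_37=1370
n=38: 1·38 2·19 19·2 38·1  f→[1+4+361+1444]=1810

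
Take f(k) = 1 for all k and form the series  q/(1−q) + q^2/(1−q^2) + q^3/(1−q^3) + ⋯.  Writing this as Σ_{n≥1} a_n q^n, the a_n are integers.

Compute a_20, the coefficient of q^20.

q^20  k|20↦f(k): 20:1 10:1 5:1 4:1 2:1 1:1  a_20=6

a_20 = 6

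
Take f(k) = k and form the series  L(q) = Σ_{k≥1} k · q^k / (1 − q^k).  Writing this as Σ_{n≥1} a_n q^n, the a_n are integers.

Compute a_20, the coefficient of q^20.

[q^20] f(20)=20,f(10)=10,f(5)=5,f(4)=4,f(2)=2,f(1)=1 ⇒ 42

a_20 = 42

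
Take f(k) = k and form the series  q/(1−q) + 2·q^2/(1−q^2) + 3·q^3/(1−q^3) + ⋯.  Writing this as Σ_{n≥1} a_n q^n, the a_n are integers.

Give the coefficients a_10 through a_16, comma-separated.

18, 12, 28, 14, 24, 24, 31

[q^10] f(1)=1,f(2)=2,f(5)=5,f(10)=10 ⇒ 18
d|11:{11,1}  Σf=11+1=12
d|12:{12,6,4,3,2,1}  Σf=12+6+4+3+2+1=28
q^13  k|13↦f(k): 1:1 13:13  a_13=14
q^14  k|14↦f(k): 14:14 7:7 2:2 1:1  a_14=24
n=15: 15·1 5·3 3·5 1·15  f→[15+5+3+1]=24
d|16:{1,2,4,8,16}  Σf=1+2+4+8+16=31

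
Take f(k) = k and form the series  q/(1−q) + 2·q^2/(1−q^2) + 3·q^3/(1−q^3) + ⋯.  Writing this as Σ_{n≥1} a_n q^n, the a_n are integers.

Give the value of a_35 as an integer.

d|35:{35,7,5,1}  Σf=35+7+5+1=48

a_35 = 48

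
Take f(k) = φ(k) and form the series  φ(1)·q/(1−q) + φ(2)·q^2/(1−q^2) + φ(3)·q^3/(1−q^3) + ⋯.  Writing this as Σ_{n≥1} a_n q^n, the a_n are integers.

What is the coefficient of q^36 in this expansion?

n=36: 1·36 2·18 3·12 4·9 6·6 9·4 12·3 18·2 36·1  φ→[1+1+2+2+2+6+4+6+12]=36

a_36 = 36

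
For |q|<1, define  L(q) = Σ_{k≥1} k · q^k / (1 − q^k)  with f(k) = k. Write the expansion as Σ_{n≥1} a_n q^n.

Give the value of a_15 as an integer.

a_15 = 24

[q^15] f(15)=15,f(5)=5,f(3)=3,f(1)=1 ⇒ 24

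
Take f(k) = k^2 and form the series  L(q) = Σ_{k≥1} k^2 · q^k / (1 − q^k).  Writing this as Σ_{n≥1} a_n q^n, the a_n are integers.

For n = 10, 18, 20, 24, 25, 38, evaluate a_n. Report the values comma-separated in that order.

[q^10] f(1)=1,f(2)=4,f(5)=25,f(10)=100 ⇒ 130
n=18: 1·18 2·9 3·6 6·3 9·2 18·1  f→[1+4+9+36+81+324]=455
q^20  k|20↦f(k): 1:1 2:4 4:16 5:25 10:100 20:400  a_20=546
d|24:{1,2,3,4,6,8,12,24}  Σf=1+4+9+16+36+64+144+576=850
n=25: 25·1 5·5 1·25  f→[625+25+1]=651
[q^38] f(38)=1444,f(19)=361,f(2)=4,f(1)=1 ⇒ 1810

130, 455, 546, 850, 651, 1810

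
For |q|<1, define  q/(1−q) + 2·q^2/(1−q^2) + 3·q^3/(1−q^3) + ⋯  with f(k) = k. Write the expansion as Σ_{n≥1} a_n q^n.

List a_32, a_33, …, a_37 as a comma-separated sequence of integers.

63, 48, 54, 48, 91, 38

q^32  k|32↦f(k): 32:32 16:16 8:8 4:4 2:2 1:1  a_32=63
[q^33] f(33)=33,f(11)=11,f(3)=3,f(1)=1 ⇒ 48
q^34  k|34↦f(k): 1:1 2:2 17:17 34:34  a_34=54
d|35:{1,5,7,35}  Σf=1+5+7+35=48
d|36:{36,18,12,9,6,4,3,2,1}  Σf=36+18+12+9+6+4+3+2+1=91
n=37: 37·1 1·37  f→[37+1]=38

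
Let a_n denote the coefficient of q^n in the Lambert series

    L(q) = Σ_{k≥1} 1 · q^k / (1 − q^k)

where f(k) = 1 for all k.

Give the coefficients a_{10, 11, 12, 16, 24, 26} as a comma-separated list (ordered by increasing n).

4, 2, 6, 5, 8, 4

q^10  k|10↦f(k): 1:1 2:1 5:1 10:1  a_10=4
n=11: 1·11 11·1  f→[1+1]=2
[q^12] f(12)=1,f(6)=1,f(4)=1,f(3)=1,f(2)=1,f(1)=1 ⇒ 6
[q^16] f(16)=1,f(8)=1,f(4)=1,f(2)=1,f(1)=1 ⇒ 5
d|24:{1,2,3,4,6,8,12,24}  Σf=1+1+1+1+1+1+1+1=8
q^26  k|26↦f(k): 1:1 2:1 13:1 26:1  a_26=4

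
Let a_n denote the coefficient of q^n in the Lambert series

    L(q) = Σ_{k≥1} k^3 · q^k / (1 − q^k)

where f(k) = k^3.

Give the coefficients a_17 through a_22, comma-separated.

[q^17] f(1)=1,f(17)=4913 ⇒ 4914
d|18:{1,2,3,6,9,18}  Σf=1+8+27+216+729+5832=6813
q^19  k|19↦f(k): 1:1 19:6859  a_19=6860
[q^20] f(20)=8000,f(10)=1000,f(5)=125,f(4)=64,f(2)=8,f(1)=1 ⇒ 9198
q^21  k|21↦f(k): 1:1 3:27 7:343 21:9261  a_21=9632
n=22: 1·22 2·11 11·2 22·1  f→[1+8+1331+10648]=11988

4914, 6813, 6860, 9198, 9632, 11988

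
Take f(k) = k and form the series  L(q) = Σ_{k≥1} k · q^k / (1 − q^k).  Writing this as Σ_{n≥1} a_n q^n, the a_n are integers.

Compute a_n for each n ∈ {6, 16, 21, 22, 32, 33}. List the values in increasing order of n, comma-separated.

12, 31, 32, 36, 63, 48

[q^6] f(6)=6,f(3)=3,f(2)=2,f(1)=1 ⇒ 12
[q^16] f(16)=16,f(8)=8,f(4)=4,f(2)=2,f(1)=1 ⇒ 31
d|21:{21,7,3,1}  Σf=21+7+3+1=32
q^22  k|22↦f(k): 22:22 11:11 2:2 1:1  a_22=36
n=32: 32·1 16·2 8·4 4·8 2·16 1·32  f→[32+16+8+4+2+1]=63
[q^33] f(33)=33,f(11)=11,f(3)=3,f(1)=1 ⇒ 48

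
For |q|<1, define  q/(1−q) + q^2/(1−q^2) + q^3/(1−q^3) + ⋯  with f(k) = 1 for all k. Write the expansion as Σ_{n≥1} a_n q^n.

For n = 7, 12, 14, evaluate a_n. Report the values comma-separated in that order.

2, 6, 4

n=7: 7·1 1·7  f→[1+1]=2
q^12  k|12↦f(k): 1:1 2:1 3:1 4:1 6:1 12:1  a_12=6
d|14:{14,7,2,1}  Σf=1+1+1+1=4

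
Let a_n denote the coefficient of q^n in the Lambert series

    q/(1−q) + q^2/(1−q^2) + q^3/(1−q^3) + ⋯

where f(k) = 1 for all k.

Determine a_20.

[q^20] f(1)=1,f(2)=1,f(4)=1,f(5)=1,f(10)=1,f(20)=1 ⇒ 6

a_20 = 6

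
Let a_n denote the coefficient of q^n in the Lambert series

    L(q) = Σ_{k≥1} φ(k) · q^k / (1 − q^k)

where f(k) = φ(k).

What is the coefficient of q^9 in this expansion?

d|9:{9,3,1}  Σφ=6+2+1=9

a_9 = 9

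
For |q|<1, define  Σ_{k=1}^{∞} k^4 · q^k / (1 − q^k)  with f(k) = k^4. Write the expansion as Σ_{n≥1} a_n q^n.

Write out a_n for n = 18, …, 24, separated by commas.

112931, 130322, 170898, 196964, 248914, 279842, 358258

n=18: 1·18 2·9 3·6 6·3 9·2 18·1  f→[1+16+81+1296+6561+104976]=112931
[q^19] f(19)=130321,f(1)=1 ⇒ 130322
[q^20] f(1)=1,f(2)=16,f(4)=256,f(5)=625,f(10)=10000,f(20)=160000 ⇒ 170898
d|21:{1,3,7,21}  Σf=1+81+2401+194481=196964
d|22:{1,2,11,22}  Σf=1+16+14641+234256=248914
n=23: 1·23 23·1  f→[1+279841]=279842
[q^24] f(1)=1,f(2)=16,f(3)=81,f(4)=256,f(6)=1296,f(8)=4096,f(12)=20736,f(24)=331776 ⇒ 358258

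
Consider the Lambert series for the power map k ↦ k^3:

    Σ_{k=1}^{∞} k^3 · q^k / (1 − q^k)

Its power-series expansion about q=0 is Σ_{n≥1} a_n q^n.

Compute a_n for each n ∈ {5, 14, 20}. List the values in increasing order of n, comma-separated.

q^5  k|5↦f(k): 1:1 5:125  a_5=126
[q^14] f(14)=2744,f(7)=343,f(2)=8,f(1)=1 ⇒ 3096
q^20  k|20↦f(k): 1:1 2:8 4:64 5:125 10:1000 20:8000  a_20=9198

126, 3096, 9198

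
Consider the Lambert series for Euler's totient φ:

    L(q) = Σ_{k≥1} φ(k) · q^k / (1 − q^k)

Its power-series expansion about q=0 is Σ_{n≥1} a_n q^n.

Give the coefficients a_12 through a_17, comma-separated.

n=12: 1·12 2·6 3·4 4·3 6·2 12·1  φ→[1+1+2+2+2+4]=12
[q^13] φ(13)=12,φ(1)=1 ⇒ 13
[q^14] φ(14)=6,φ(7)=6,φ(2)=1,φ(1)=1 ⇒ 14
q^15  k|15↦φ(k): 15:8 5:4 3:2 1:1  a_15=15
[q^16] φ(16)=8,φ(8)=4,φ(4)=2,φ(2)=1,φ(1)=1 ⇒ 16
d|17:{1,17}  Σφ=1+16=17

12, 13, 14, 15, 16, 17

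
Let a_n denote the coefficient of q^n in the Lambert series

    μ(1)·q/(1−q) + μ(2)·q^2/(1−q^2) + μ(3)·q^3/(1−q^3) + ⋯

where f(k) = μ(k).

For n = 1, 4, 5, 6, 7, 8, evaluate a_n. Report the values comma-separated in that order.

1, 0, 0, 0, 0, 0

d|1:{1}  Σμ=1=1
n=4: 4·1 2·2 1·4  μ→[0+(-1)+1]=0
[q^5] μ(1)=1,μ(5)=-1 ⇒ 0
[q^6] μ(1)=1,μ(2)=-1,μ(3)=-1,μ(6)=1 ⇒ 0
[q^7] μ(1)=1,μ(7)=-1 ⇒ 0
[q^8] μ(1)=1,μ(2)=-1,μ(4)=0,μ(8)=0 ⇒ 0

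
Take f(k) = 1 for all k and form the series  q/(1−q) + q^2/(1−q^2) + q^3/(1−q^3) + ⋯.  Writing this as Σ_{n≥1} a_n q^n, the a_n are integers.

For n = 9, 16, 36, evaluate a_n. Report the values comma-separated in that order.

q^9  k|9↦f(k): 1:1 3:1 9:1  a_9=3
d|16:{16,8,4,2,1}  Σf=1+1+1+1+1=5
d|36:{36,18,12,9,6,4,3,2,1}  Σf=1+1+1+1+1+1+1+1+1=9

3, 5, 9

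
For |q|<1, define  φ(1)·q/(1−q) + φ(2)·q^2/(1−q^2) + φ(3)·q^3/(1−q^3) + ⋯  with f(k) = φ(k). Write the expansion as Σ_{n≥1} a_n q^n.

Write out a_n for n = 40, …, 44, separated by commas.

[q^40] φ(1)=1,φ(2)=1,φ(4)=2,φ(5)=4,φ(8)=4,φ(10)=4,φ(20)=8,φ(40)=16 ⇒ 40
d|41:{41,1}  Σφ=40+1=41
n=42: 1·42 2·21 3·14 6·7 7·6 14·3 21·2 42·1  φ→[1+1+2+2+6+6+12+12]=42
[q^43] φ(43)=42,φ(1)=1 ⇒ 43
n=44: 44·1 22·2 11·4 4·11 2·22 1·44  φ→[20+10+10+2+1+1]=44

40, 41, 42, 43, 44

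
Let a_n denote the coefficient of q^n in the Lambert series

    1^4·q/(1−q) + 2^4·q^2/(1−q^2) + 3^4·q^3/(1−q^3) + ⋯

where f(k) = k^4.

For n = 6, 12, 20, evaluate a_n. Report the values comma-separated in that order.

d|6:{6,3,2,1}  Σf=1296+81+16+1=1394
q^12  k|12↦f(k): 12:20736 6:1296 4:256 3:81 2:16 1:1  a_12=22386
d|20:{1,2,4,5,10,20}  Σf=1+16+256+625+10000+160000=170898

1394, 22386, 170898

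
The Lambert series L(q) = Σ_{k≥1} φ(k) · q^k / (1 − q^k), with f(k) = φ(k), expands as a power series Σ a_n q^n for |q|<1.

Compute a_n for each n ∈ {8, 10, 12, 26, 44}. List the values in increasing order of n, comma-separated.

n=8: 8·1 4·2 2·4 1·8  φ→[4+2+1+1]=8
q^10  k|10↦φ(k): 1:1 2:1 5:4 10:4  a_10=10
q^12  k|12↦φ(k): 12:4 6:2 4:2 3:2 2:1 1:1  a_12=12
d|26:{26,13,2,1}  Σφ=12+12+1+1=26
d|44:{1,2,4,11,22,44}  Σφ=1+1+2+10+10+20=44

8, 10, 12, 26, 44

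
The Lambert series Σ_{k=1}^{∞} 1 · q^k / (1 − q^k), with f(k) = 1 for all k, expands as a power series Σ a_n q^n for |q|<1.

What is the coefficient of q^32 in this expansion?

q^32  k|32↦f(k): 32:1 16:1 8:1 4:1 2:1 1:1  a_32=6

a_32 = 6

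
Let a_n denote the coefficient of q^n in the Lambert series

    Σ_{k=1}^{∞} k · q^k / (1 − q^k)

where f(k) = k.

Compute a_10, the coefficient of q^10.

a_10 = 18

[q^10] f(10)=10,f(5)=5,f(2)=2,f(1)=1 ⇒ 18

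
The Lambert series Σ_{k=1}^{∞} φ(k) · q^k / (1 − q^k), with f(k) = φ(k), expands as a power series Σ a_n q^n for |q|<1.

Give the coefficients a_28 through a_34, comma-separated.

d|28:{1,2,4,7,14,28}  Σφ=1+1+2+6+6+12=28
[q^29] φ(29)=28,φ(1)=1 ⇒ 29
n=30: 1·30 2·15 3·10 5·6 6·5 10·3 15·2 30·1  φ→[1+1+2+4+2+4+8+8]=30
d|31:{31,1}  Σφ=30+1=31
n=32: 1·32 2·16 4·8 8·4 16·2 32·1  φ→[1+1+2+4+8+16]=32
d|33:{33,11,3,1}  Σφ=20+10+2+1=33
d|34:{1,2,17,34}  Σφ=1+1+16+16=34

28, 29, 30, 31, 32, 33, 34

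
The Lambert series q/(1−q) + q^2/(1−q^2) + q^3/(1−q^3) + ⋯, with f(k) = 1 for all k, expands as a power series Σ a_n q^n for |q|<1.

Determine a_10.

q^10  k|10↦f(k): 10:1 5:1 2:1 1:1  a_10=4

a_10 = 4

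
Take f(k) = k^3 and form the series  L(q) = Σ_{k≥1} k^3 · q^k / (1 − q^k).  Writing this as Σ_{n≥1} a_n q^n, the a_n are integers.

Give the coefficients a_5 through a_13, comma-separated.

126, 252, 344, 585, 757, 1134, 1332, 2044, 2198

q^5  k|5↦f(k): 5:125 1:1  a_5=126
d|6:{6,3,2,1}  Σf=216+27+8+1=252
d|7:{7,1}  Σf=343+1=344
[q^8] f(8)=512,f(4)=64,f(2)=8,f(1)=1 ⇒ 585
q^9  k|9↦f(k): 1:1 3:27 9:729  a_9=757
d|10:{10,5,2,1}  Σf=1000+125+8+1=1134
n=11: 11·1 1·11  f→[1331+1]=1332
n=12: 12·1 6·2 4·3 3·4 2·6 1·12  f→[1728+216+64+27+8+1]=2044
n=13: 1·13 13·1  f→[1+2197]=2198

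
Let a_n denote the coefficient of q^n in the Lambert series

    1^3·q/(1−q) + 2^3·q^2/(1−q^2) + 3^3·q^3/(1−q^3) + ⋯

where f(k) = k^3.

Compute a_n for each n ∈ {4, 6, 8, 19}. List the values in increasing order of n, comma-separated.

q^4  k|4↦f(k): 4:64 2:8 1:1  a_4=73
[q^6] f(1)=1,f(2)=8,f(3)=27,f(6)=216 ⇒ 252
q^8  k|8↦f(k): 8:512 4:64 2:8 1:1  a_8=585
n=19: 19·1 1·19  f→[6859+1]=6860

73, 252, 585, 6860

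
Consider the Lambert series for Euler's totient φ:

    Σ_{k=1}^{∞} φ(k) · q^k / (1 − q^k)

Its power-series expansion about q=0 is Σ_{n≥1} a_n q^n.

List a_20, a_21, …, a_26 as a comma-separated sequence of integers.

d|20:{20,10,5,4,2,1}  Σφ=8+4+4+2+1+1=20
n=21: 1·21 3·7 7·3 21·1  φ→[1+2+6+12]=21
q^22  k|22↦φ(k): 22:10 11:10 2:1 1:1  a_22=22
q^23  k|23↦φ(k): 23:22 1:1  a_23=23
d|24:{24,12,8,6,4,3,2,1}  Σφ=8+4+4+2+2+2+1+1=24
q^25  k|25↦φ(k): 1:1 5:4 25:20  a_25=25
q^26  k|26↦φ(k): 1:1 2:1 13:12 26:12  a_26=26

20, 21, 22, 23, 24, 25, 26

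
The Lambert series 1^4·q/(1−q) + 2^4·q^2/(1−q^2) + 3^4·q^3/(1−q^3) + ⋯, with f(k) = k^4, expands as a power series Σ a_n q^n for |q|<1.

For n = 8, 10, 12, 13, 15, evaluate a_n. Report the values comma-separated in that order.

4369, 10642, 22386, 28562, 51332

d|8:{8,4,2,1}  Σf=4096+256+16+1=4369
d|10:{10,5,2,1}  Σf=10000+625+16+1=10642
[q^12] f(1)=1,f(2)=16,f(3)=81,f(4)=256,f(6)=1296,f(12)=20736 ⇒ 22386
d|13:{13,1}  Σf=28561+1=28562
d|15:{15,5,3,1}  Σf=50625+625+81+1=51332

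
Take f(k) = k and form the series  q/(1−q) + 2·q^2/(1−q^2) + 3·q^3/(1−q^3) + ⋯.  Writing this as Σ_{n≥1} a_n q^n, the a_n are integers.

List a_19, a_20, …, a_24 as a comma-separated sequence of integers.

20, 42, 32, 36, 24, 60

n=19: 1·19 19·1  f→[1+19]=20
n=20: 20·1 10·2 5·4 4·5 2·10 1·20  f→[20+10+5+4+2+1]=42
n=21: 21·1 7·3 3·7 1·21  f→[21+7+3+1]=32
n=22: 1·22 2·11 11·2 22·1  f→[1+2+11+22]=36
[q^23] f(1)=1,f(23)=23 ⇒ 24
q^24  k|24↦f(k): 1:1 2:2 3:3 4:4 6:6 8:8 12:12 24:24  a_24=60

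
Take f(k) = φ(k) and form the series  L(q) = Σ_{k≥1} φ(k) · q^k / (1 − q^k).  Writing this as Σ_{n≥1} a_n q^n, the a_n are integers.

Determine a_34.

q^34  k|34↦φ(k): 1:1 2:1 17:16 34:16  a_34=34

a_34 = 34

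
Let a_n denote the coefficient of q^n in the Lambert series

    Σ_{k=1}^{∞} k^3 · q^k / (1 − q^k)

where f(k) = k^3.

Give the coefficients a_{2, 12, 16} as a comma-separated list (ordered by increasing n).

9, 2044, 4681

d|2:{2,1}  Σf=8+1=9
q^12  k|12↦f(k): 12:1728 6:216 4:64 3:27 2:8 1:1  a_12=2044
[q^16] f(16)=4096,f(8)=512,f(4)=64,f(2)=8,f(1)=1 ⇒ 4681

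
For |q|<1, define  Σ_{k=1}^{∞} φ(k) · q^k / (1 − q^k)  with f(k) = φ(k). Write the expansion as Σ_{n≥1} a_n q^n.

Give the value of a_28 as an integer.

[q^28] φ(28)=12,φ(14)=6,φ(7)=6,φ(4)=2,φ(2)=1,φ(1)=1 ⇒ 28

a_28 = 28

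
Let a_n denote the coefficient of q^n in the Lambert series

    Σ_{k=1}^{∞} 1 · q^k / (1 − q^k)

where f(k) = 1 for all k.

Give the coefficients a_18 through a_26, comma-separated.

6, 2, 6, 4, 4, 2, 8, 3, 4

n=18: 1·18 2·9 3·6 6·3 9·2 18·1  f→[1+1+1+1+1+1]=6
q^19  k|19↦f(k): 1:1 19:1  a_19=2
n=20: 20·1 10·2 5·4 4·5 2·10 1·20  f→[1+1+1+1+1+1]=6
[q^21] f(1)=1,f(3)=1,f(7)=1,f(21)=1 ⇒ 4
d|22:{22,11,2,1}  Σf=1+1+1+1=4
q^23  k|23↦f(k): 23:1 1:1  a_23=2
n=24: 24·1 12·2 8·3 6·4 4·6 3·8 2·12 1·24  f→[1+1+1+1+1+1+1+1]=8
d|25:{25,5,1}  Σf=1+1+1=3
n=26: 1·26 2·13 13·2 26·1  f→[1+1+1+1]=4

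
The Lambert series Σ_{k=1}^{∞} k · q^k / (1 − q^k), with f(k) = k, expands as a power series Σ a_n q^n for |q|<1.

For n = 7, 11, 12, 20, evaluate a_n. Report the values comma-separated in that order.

8, 12, 28, 42

d|7:{1,7}  Σf=1+7=8
n=11: 11·1 1·11  f→[11+1]=12
n=12: 12·1 6·2 4·3 3·4 2·6 1·12  f→[12+6+4+3+2+1]=28
d|20:{20,10,5,4,2,1}  Σf=20+10+5+4+2+1=42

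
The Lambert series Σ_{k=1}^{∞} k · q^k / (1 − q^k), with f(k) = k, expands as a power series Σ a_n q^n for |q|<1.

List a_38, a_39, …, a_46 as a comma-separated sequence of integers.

60, 56, 90, 42, 96, 44, 84, 78, 72

[q^38] f(38)=38,f(19)=19,f(2)=2,f(1)=1 ⇒ 60
[q^39] f(39)=39,f(13)=13,f(3)=3,f(1)=1 ⇒ 56
n=40: 1·40 2·20 4·10 5·8 8·5 10·4 20·2 40·1  f→[1+2+4+5+8+10+20+40]=90
[q^41] f(41)=41,f(1)=1 ⇒ 42
q^42  k|42↦f(k): 1:1 2:2 3:3 6:6 7:7 14:14 21:21 42:42  a_42=96
d|43:{43,1}  Σf=43+1=44
n=44: 1·44 2·22 4·11 11·4 22·2 44·1  f→[1+2+4+11+22+44]=84
q^45  k|45↦f(k): 45:45 15:15 9:9 5:5 3:3 1:1  a_45=78
d|46:{1,2,23,46}  Σf=1+2+23+46=72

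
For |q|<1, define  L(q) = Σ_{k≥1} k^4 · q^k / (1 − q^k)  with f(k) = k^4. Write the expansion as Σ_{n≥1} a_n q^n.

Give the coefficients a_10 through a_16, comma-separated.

10642, 14642, 22386, 28562, 40834, 51332, 69905

q^10  k|10↦f(k): 1:1 2:16 5:625 10:10000  a_10=10642
[q^11] f(11)=14641,f(1)=1 ⇒ 14642
q^12  k|12↦f(k): 1:1 2:16 3:81 4:256 6:1296 12:20736  a_12=22386
n=13: 13·1 1·13  f→[28561+1]=28562
n=14: 14·1 7·2 2·7 1·14  f→[38416+2401+16+1]=40834
n=15: 1·15 3·5 5·3 15·1  f→[1+81+625+50625]=51332
[q^16] f(1)=1,f(2)=16,f(4)=256,f(8)=4096,f(16)=65536 ⇒ 69905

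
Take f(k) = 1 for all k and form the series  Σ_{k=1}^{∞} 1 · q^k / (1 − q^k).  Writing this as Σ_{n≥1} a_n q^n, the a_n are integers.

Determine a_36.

a_36 = 9

[q^36] f(36)=1,f(18)=1,f(12)=1,f(9)=1,f(6)=1,f(4)=1,f(3)=1,f(2)=1,f(1)=1 ⇒ 9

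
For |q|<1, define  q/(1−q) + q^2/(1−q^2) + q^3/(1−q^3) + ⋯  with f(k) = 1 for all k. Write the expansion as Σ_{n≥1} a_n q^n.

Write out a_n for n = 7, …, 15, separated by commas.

n=7: 7·1 1·7  f→[1+1]=2
[q^8] f(1)=1,f(2)=1,f(4)=1,f(8)=1 ⇒ 4
n=9: 1·9 3·3 9·1  f→[1+1+1]=3
[q^10] f(1)=1,f(2)=1,f(5)=1,f(10)=1 ⇒ 4
[q^11] f(1)=1,f(11)=1 ⇒ 2
d|12:{1,2,3,4,6,12}  Σf=1+1+1+1+1+1=6
d|13:{1,13}  Σf=1+1=2
[q^14] f(1)=1,f(2)=1,f(7)=1,f(14)=1 ⇒ 4
[q^15] f(1)=1,f(3)=1,f(5)=1,f(15)=1 ⇒ 4

2, 4, 3, 4, 2, 6, 2, 4, 4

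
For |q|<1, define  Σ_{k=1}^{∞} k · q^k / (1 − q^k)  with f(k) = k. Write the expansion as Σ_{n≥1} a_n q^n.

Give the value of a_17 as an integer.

a_17 = 18

q^17  k|17↦f(k): 17:17 1:1  a_17=18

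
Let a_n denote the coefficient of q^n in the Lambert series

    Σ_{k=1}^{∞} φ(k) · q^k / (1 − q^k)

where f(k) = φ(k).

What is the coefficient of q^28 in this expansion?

[q^28] φ(28)=12,φ(14)=6,φ(7)=6,φ(4)=2,φ(2)=1,φ(1)=1 ⇒ 28

a_28 = 28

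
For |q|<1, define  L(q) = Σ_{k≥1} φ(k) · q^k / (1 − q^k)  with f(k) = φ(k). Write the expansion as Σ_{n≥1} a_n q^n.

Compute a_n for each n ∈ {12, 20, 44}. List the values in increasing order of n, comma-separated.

n=12: 12·1 6·2 4·3 3·4 2·6 1·12  φ→[4+2+2+2+1+1]=12
[q^20] φ(20)=8,φ(10)=4,φ(5)=4,φ(4)=2,φ(2)=1,φ(1)=1 ⇒ 20
d|44:{1,2,4,11,22,44}  Σφ=1+1+2+10+10+20=44

12, 20, 44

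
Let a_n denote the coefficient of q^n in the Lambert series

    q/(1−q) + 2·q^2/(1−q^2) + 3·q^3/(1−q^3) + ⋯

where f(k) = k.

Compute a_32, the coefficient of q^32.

a_32 = 63

[q^32] f(32)=32,f(16)=16,f(8)=8,f(4)=4,f(2)=2,f(1)=1 ⇒ 63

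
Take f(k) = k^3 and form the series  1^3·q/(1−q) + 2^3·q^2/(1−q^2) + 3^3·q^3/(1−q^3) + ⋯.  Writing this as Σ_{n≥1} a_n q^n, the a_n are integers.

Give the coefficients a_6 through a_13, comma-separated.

252, 344, 585, 757, 1134, 1332, 2044, 2198

n=6: 6·1 3·2 2·3 1·6  f→[216+27+8+1]=252
[q^7] f(7)=343,f(1)=1 ⇒ 344
n=8: 1·8 2·4 4·2 8·1  f→[1+8+64+512]=585
[q^9] f(9)=729,f(3)=27,f(1)=1 ⇒ 757
q^10  k|10↦f(k): 1:1 2:8 5:125 10:1000  a_10=1134
q^11  k|11↦f(k): 1:1 11:1331  a_11=1332
q^12  k|12↦f(k): 12:1728 6:216 4:64 3:27 2:8 1:1  a_12=2044
[q^13] f(13)=2197,f(1)=1 ⇒ 2198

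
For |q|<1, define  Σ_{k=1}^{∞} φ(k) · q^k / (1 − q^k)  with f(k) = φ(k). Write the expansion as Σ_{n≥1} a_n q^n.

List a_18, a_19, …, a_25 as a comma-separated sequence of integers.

[q^18] φ(18)=6,φ(9)=6,φ(6)=2,φ(3)=2,φ(2)=1,φ(1)=1 ⇒ 18
[q^19] φ(19)=18,φ(1)=1 ⇒ 19
d|20:{20,10,5,4,2,1}  Σφ=8+4+4+2+1+1=20
n=21: 21·1 7·3 3·7 1·21  φ→[12+6+2+1]=21
[q^22] φ(1)=1,φ(2)=1,φ(11)=10,φ(22)=10 ⇒ 22
n=23: 1·23 23·1  φ→[1+22]=23
n=24: 24·1 12·2 8·3 6·4 4·6 3·8 2·12 1·24  φ→[8+4+4+2+2+2+1+1]=24
q^25  k|25↦φ(k): 25:20 5:4 1:1  a_25=25

18, 19, 20, 21, 22, 23, 24, 25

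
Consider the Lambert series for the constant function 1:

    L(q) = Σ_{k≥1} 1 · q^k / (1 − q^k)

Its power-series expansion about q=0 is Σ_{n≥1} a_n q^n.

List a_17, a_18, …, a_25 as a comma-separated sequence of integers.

q^17  k|17↦f(k): 17:1 1:1  a_17=2
d|18:{1,2,3,6,9,18}  Σf=1+1+1+1+1+1=6
q^19  k|19↦f(k): 1:1 19:1  a_19=2
n=20: 1·20 2·10 4·5 5·4 10·2 20·1  f→[1+1+1+1+1+1]=6
q^21  k|21↦f(k): 21:1 7:1 3:1 1:1  a_21=4
n=22: 1·22 2·11 11·2 22·1  f→[1+1+1+1]=4
n=23: 1·23 23·1  f→[1+1]=2
[q^24] f(24)=1,f(12)=1,f(8)=1,f(6)=1,f(4)=1,f(3)=1,f(2)=1,f(1)=1 ⇒ 8
[q^25] f(25)=1,f(5)=1,f(1)=1 ⇒ 3

2, 6, 2, 6, 4, 4, 2, 8, 3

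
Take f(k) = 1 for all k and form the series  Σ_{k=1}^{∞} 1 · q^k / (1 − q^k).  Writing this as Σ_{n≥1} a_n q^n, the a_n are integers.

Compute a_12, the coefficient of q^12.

a_12 = 6

n=12: 12·1 6·2 4·3 3·4 2·6 1·12  f→[1+1+1+1+1+1]=6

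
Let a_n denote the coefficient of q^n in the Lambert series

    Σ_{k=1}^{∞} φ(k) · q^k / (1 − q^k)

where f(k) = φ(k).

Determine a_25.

[q^25] φ(1)=1,φ(5)=4,φ(25)=20 ⇒ 25

a_25 = 25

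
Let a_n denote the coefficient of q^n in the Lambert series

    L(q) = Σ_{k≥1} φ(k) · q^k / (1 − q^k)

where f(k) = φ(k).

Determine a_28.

d|28:{1,2,4,7,14,28}  Σφ=1+1+2+6+6+12=28

a_28 = 28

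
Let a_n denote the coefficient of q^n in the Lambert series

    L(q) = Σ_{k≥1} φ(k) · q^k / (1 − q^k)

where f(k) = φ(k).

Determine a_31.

d|31:{1,31}  Σφ=1+30=31

a_31 = 31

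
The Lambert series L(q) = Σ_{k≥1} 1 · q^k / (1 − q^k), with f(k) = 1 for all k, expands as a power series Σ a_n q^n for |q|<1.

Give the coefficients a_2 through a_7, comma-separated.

q^2  k|2↦f(k): 2:1 1:1  a_2=2
q^3  k|3↦f(k): 3:1 1:1  a_3=2
q^4  k|4↦f(k): 4:1 2:1 1:1  a_4=3
d|5:{1,5}  Σf=1+1=2
n=6: 1·6 2·3 3·2 6·1  f→[1+1+1+1]=4
n=7: 7·1 1·7  f→[1+1]=2

2, 2, 3, 2, 4, 2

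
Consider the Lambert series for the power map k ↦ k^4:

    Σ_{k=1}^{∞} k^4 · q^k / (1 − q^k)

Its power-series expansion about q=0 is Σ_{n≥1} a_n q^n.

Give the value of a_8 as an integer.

[q^8] f(1)=1,f(2)=16,f(4)=256,f(8)=4096 ⇒ 4369

a_8 = 4369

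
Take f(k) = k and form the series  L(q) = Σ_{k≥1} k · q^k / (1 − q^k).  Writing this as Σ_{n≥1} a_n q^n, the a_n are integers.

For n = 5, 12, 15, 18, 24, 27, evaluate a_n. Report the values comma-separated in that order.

6, 28, 24, 39, 60, 40

[q^5] f(1)=1,f(5)=5 ⇒ 6
d|12:{12,6,4,3,2,1}  Σf=12+6+4+3+2+1=28
d|15:{1,3,5,15}  Σf=1+3+5+15=24
[q^18] f(1)=1,f(2)=2,f(3)=3,f(6)=6,f(9)=9,f(18)=18 ⇒ 39
d|24:{1,2,3,4,6,8,12,24}  Σf=1+2+3+4+6+8+12+24=60
[q^27] f(1)=1,f(3)=3,f(9)=9,f(27)=27 ⇒ 40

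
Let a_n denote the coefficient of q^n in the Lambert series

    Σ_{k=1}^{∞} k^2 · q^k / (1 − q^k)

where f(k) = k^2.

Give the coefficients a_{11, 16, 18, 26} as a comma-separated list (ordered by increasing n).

[q^11] f(11)=121,f(1)=1 ⇒ 122
q^16  k|16↦f(k): 16:256 8:64 4:16 2:4 1:1  a_16=341
d|18:{18,9,6,3,2,1}  Σf=324+81+36+9+4+1=455
[q^26] f(26)=676,f(13)=169,f(2)=4,f(1)=1 ⇒ 850

122, 341, 455, 850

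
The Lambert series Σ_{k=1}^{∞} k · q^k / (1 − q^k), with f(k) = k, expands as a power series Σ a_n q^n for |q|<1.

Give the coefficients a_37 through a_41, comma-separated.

q^37  k|37↦f(k): 1:1 37:37  a_37=38
d|38:{38,19,2,1}  Σf=38+19+2+1=60
[q^39] f(1)=1,f(3)=3,f(13)=13,f(39)=39 ⇒ 56
d|40:{40,20,10,8,5,4,2,1}  Σf=40+20+10+8+5+4+2+1=90
q^41  k|41↦f(k): 41:41 1:1  a_41=42

38, 60, 56, 90, 42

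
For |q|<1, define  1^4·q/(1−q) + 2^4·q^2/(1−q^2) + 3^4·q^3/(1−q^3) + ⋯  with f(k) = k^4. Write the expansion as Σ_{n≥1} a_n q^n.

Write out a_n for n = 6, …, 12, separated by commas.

[q^6] f(6)=1296,f(3)=81,f(2)=16,f(1)=1 ⇒ 1394
[q^7] f(1)=1,f(7)=2401 ⇒ 2402
n=8: 8·1 4·2 2·4 1·8  f→[4096+256+16+1]=4369
[q^9] f(9)=6561,f(3)=81,f(1)=1 ⇒ 6643
[q^10] f(1)=1,f(2)=16,f(5)=625,f(10)=10000 ⇒ 10642
n=11: 11·1 1·11  f→[14641+1]=14642
d|12:{12,6,4,3,2,1}  Σf=20736+1296+256+81+16+1=22386

1394, 2402, 4369, 6643, 10642, 14642, 22386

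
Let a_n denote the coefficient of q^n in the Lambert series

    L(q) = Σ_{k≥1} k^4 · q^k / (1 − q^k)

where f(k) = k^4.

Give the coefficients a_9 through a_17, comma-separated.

d|9:{9,3,1}  Σf=6561+81+1=6643
d|10:{1,2,5,10}  Σf=1+16+625+10000=10642
q^11  k|11↦f(k): 1:1 11:14641  a_11=14642
[q^12] f(1)=1,f(2)=16,f(3)=81,f(4)=256,f(6)=1296,f(12)=20736 ⇒ 22386
[q^13] f(1)=1,f(13)=28561 ⇒ 28562
n=14: 14·1 7·2 2·7 1·14  f→[38416+2401+16+1]=40834
n=15: 15·1 5·3 3·5 1·15  f→[50625+625+81+1]=51332
[q^16] f(16)=65536,f(8)=4096,f(4)=256,f(2)=16,f(1)=1 ⇒ 69905
[q^17] f(17)=83521,f(1)=1 ⇒ 83522

6643, 10642, 14642, 22386, 28562, 40834, 51332, 69905, 83522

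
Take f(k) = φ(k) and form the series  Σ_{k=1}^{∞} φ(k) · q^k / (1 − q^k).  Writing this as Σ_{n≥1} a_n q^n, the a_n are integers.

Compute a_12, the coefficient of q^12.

d|12:{12,6,4,3,2,1}  Σφ=4+2+2+2+1+1=12

a_12 = 12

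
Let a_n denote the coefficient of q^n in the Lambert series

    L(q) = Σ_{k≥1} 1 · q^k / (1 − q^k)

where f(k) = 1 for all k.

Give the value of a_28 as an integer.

a_28 = 6

n=28: 1·28 2·14 4·7 7·4 14·2 28·1  f→[1+1+1+1+1+1]=6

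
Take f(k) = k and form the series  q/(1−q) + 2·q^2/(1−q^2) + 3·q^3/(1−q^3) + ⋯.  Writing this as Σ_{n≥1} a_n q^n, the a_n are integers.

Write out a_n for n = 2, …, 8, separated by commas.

3, 4, 7, 6, 12, 8, 15

n=2: 1·2 2·1  f→[1+2]=3
n=3: 1·3 3·1  f→[1+3]=4
[q^4] f(1)=1,f(2)=2,f(4)=4 ⇒ 7
[q^5] f(1)=1,f(5)=5 ⇒ 6
[q^6] f(6)=6,f(3)=3,f(2)=2,f(1)=1 ⇒ 12
n=7: 1·7 7·1  f→[1+7]=8
q^8  k|8↦f(k): 8:8 4:4 2:2 1:1  a_8=15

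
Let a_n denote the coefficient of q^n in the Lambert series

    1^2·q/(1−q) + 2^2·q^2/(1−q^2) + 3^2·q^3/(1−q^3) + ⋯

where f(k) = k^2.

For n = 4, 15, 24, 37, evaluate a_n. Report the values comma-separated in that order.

21, 260, 850, 1370

[q^4] f(1)=1,f(2)=4,f(4)=16 ⇒ 21
d|15:{15,5,3,1}  Σf=225+25+9+1=260
q^24  k|24↦f(k): 24:576 12:144 8:64 6:36 4:16 3:9 2:4 1:1  a_24=850
[q^37] f(1)=1,f(37)=1369 ⇒ 1370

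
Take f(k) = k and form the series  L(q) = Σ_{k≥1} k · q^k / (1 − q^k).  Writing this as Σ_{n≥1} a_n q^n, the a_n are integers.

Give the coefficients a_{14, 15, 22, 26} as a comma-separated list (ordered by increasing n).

24, 24, 36, 42

[q^14] f(14)=14,f(7)=7,f(2)=2,f(1)=1 ⇒ 24
[q^15] f(1)=1,f(3)=3,f(5)=5,f(15)=15 ⇒ 24
[q^22] f(22)=22,f(11)=11,f(2)=2,f(1)=1 ⇒ 36
d|26:{1,2,13,26}  Σf=1+2+13+26=42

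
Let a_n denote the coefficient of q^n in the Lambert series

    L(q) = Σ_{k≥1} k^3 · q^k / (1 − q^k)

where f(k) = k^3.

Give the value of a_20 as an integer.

n=20: 20·1 10·2 5·4 4·5 2·10 1·20  f→[8000+1000+125+64+8+1]=9198

a_20 = 9198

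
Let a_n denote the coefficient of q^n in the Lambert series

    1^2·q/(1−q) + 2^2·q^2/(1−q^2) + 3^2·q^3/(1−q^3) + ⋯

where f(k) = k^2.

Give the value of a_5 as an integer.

n=5: 1·5 5·1  f→[1+25]=26

a_5 = 26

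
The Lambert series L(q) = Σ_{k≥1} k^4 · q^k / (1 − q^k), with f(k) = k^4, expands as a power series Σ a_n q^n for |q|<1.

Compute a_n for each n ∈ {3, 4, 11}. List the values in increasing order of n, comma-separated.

q^3  k|3↦f(k): 3:81 1:1  a_3=82
[q^4] f(1)=1,f(2)=16,f(4)=256 ⇒ 273
n=11: 1·11 11·1  f→[1+14641]=14642

82, 273, 14642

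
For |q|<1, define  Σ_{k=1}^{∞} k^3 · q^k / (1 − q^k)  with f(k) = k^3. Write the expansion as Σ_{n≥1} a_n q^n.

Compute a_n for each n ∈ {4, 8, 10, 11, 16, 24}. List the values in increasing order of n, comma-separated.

73, 585, 1134, 1332, 4681, 16380

[q^4] f(4)=64,f(2)=8,f(1)=1 ⇒ 73
q^8  k|8↦f(k): 8:512 4:64 2:8 1:1  a_8=585
n=10: 1·10 2·5 5·2 10·1  f→[1+8+125+1000]=1134
[q^11] f(1)=1,f(11)=1331 ⇒ 1332
q^16  k|16↦f(k): 16:4096 8:512 4:64 2:8 1:1  a_16=4681
d|24:{24,12,8,6,4,3,2,1}  Σf=13824+1728+512+216+64+27+8+1=16380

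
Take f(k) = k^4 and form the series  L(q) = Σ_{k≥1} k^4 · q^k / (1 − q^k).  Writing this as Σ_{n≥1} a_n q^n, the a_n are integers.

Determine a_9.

n=9: 9·1 3·3 1·9  f→[6561+81+1]=6643

a_9 = 6643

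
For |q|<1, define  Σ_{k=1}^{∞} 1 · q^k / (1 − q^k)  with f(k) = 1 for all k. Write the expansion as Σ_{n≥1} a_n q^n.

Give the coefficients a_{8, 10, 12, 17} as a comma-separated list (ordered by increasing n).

q^8  k|8↦f(k): 8:1 4:1 2:1 1:1  a_8=4
d|10:{1,2,5,10}  Σf=1+1+1+1=4
n=12: 1·12 2·6 3·4 4·3 6·2 12·1  f→[1+1+1+1+1+1]=6
n=17: 17·1 1·17  f→[1+1]=2

4, 4, 6, 2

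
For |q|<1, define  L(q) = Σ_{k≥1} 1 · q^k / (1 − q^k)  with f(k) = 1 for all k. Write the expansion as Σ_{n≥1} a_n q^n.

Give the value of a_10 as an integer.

a_10 = 4

[q^10] f(1)=1,f(2)=1,f(5)=1,f(10)=1 ⇒ 4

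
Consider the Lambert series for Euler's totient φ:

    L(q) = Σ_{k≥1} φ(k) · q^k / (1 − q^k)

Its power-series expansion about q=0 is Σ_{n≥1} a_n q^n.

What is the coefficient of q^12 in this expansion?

n=12: 12·1 6·2 4·3 3·4 2·6 1·12  φ→[4+2+2+2+1+1]=12

a_12 = 12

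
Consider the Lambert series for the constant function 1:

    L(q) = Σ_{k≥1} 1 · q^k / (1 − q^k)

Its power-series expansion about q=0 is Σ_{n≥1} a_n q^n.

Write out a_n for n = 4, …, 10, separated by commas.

3, 2, 4, 2, 4, 3, 4

d|4:{4,2,1}  Σf=1+1+1=3
n=5: 5·1 1·5  f→[1+1]=2
d|6:{6,3,2,1}  Σf=1+1+1+1=4
[q^7] f(1)=1,f(7)=1 ⇒ 2
q^8  k|8↦f(k): 8:1 4:1 2:1 1:1  a_8=4
[q^9] f(9)=1,f(3)=1,f(1)=1 ⇒ 3
d|10:{10,5,2,1}  Σf=1+1+1+1=4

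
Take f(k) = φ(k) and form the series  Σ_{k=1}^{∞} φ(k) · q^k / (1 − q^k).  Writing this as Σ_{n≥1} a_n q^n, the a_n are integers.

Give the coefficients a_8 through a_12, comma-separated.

q^8  k|8↦φ(k): 8:4 4:2 2:1 1:1  a_8=8
[q^9] φ(9)=6,φ(3)=2,φ(1)=1 ⇒ 9
n=10: 10·1 5·2 2·5 1·10  φ→[4+4+1+1]=10
[q^11] φ(11)=10,φ(1)=1 ⇒ 11
n=12: 12·1 6·2 4·3 3·4 2·6 1·12  φ→[4+2+2+2+1+1]=12

8, 9, 10, 11, 12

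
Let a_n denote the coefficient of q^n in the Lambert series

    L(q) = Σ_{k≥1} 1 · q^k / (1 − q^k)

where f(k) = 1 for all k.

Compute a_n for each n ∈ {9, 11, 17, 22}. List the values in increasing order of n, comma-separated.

3, 2, 2, 4

[q^9] f(1)=1,f(3)=1,f(9)=1 ⇒ 3
q^11  k|11↦f(k): 1:1 11:1  a_11=2
n=17: 17·1 1·17  f→[1+1]=2
d|22:{1,2,11,22}  Σf=1+1+1+1=4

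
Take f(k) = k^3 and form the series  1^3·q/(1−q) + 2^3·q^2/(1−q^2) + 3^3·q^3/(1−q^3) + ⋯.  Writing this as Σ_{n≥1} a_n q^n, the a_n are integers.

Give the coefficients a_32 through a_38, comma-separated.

37449, 37296, 44226, 43344, 55261, 50654, 61740

d|32:{32,16,8,4,2,1}  Σf=32768+4096+512+64+8+1=37449
[q^33] f(33)=35937,f(11)=1331,f(3)=27,f(1)=1 ⇒ 37296
n=34: 1·34 2·17 17·2 34·1  f→[1+8+4913+39304]=44226
n=35: 1·35 5·7 7·5 35·1  f→[1+125+343+42875]=43344
q^36  k|36↦f(k): 36:46656 18:5832 12:1728 9:729 6:216 4:64 3:27 2:8 1:1  a_36=55261
q^37  k|37↦f(k): 1:1 37:50653  a_37=50654
q^38  k|38↦f(k): 1:1 2:8 19:6859 38:54872  a_38=61740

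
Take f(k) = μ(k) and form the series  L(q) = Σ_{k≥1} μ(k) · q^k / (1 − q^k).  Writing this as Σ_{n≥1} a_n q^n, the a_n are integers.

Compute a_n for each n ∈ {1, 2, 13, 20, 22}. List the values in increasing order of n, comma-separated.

n=1: 1·1  μ→[1]=1
n=2: 2·1 1·2  μ→[(-1)+1]=0
n=13: 13·1 1·13  μ→[(-1)+1]=0
[q^20] μ(1)=1,μ(2)=-1,μ(4)=0,μ(5)=-1,μ(10)=1,μ(20)=0 ⇒ 0
[q^22] μ(1)=1,μ(2)=-1,μ(11)=-1,μ(22)=1 ⇒ 0

1, 0, 0, 0, 0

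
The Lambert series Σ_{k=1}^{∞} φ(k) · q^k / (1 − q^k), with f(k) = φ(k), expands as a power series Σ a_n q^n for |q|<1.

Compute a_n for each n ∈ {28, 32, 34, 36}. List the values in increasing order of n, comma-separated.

d|28:{28,14,7,4,2,1}  Σφ=12+6+6+2+1+1=28
d|32:{1,2,4,8,16,32}  Σφ=1+1+2+4+8+16=32
[q^34] φ(1)=1,φ(2)=1,φ(17)=16,φ(34)=16 ⇒ 34
n=36: 1·36 2·18 3·12 4·9 6·6 9·4 12·3 18·2 36·1  φ→[1+1+2+2+2+6+4+6+12]=36

28, 32, 34, 36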